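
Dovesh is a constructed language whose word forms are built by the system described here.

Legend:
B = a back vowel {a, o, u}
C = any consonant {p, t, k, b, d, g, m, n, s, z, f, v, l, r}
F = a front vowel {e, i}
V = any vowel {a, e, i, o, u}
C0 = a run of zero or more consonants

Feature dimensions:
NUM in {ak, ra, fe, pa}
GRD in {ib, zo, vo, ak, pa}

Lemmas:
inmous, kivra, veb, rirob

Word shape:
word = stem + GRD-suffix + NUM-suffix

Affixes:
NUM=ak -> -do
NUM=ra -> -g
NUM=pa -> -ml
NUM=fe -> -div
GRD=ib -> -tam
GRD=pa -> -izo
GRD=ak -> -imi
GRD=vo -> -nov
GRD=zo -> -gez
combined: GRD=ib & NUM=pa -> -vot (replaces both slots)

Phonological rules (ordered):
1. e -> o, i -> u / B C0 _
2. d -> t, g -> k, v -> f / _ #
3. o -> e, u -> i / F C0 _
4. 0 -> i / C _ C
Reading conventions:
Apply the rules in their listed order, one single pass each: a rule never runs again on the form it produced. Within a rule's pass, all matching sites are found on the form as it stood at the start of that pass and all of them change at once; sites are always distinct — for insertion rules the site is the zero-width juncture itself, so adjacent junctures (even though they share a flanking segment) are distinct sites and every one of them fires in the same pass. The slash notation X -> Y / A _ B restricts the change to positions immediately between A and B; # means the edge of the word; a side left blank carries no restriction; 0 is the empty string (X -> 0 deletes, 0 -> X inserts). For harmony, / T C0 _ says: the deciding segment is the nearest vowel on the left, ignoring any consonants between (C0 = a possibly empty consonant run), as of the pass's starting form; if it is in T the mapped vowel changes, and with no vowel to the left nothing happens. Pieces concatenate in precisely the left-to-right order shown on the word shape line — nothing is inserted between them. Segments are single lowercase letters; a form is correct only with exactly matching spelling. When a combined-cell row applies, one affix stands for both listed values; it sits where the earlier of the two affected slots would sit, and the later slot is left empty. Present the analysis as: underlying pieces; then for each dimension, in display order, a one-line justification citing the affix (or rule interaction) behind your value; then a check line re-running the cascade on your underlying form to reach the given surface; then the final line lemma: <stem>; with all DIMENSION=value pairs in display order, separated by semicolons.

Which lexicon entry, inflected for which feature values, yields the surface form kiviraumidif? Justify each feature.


underlying: kivra-imi-div
NUM=fe - signalled by the affix -div
GRD=ak - signalled by the affix -imi
check: kivraimidiv -> kivraumidiv -> kivraumidif -> kivraumidif -> kiviraumidif
lemma: kivra; NUM=fe; GRD=ak


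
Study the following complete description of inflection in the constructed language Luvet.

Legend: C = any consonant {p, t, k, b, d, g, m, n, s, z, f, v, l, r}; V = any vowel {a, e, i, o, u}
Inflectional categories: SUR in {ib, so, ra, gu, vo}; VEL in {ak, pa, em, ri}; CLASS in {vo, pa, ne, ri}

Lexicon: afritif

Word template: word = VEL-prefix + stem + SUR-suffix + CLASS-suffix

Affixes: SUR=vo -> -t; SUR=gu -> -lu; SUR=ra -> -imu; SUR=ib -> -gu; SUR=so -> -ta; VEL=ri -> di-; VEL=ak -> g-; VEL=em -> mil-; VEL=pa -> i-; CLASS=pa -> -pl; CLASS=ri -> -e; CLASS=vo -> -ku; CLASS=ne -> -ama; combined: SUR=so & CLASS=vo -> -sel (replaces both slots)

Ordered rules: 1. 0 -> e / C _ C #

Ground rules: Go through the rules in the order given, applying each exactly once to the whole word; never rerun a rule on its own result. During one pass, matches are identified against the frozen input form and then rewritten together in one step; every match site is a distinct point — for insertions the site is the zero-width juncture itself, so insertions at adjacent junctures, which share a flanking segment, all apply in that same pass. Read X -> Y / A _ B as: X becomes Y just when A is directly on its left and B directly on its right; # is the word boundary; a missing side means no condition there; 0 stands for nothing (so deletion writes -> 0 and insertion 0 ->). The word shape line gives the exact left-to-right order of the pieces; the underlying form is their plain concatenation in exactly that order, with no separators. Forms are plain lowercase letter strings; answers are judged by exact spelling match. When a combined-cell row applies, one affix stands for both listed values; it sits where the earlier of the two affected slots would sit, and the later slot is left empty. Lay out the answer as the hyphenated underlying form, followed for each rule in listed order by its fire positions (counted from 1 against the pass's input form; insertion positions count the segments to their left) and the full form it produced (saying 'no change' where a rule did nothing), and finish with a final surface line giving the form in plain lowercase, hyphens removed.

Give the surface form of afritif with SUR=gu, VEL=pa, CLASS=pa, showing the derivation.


underlying: i-afritif-lu-pl
1. 0 -> e / C _ C #: inserts after position(s) 11: iafritiflupel
surface: iafritiflupel


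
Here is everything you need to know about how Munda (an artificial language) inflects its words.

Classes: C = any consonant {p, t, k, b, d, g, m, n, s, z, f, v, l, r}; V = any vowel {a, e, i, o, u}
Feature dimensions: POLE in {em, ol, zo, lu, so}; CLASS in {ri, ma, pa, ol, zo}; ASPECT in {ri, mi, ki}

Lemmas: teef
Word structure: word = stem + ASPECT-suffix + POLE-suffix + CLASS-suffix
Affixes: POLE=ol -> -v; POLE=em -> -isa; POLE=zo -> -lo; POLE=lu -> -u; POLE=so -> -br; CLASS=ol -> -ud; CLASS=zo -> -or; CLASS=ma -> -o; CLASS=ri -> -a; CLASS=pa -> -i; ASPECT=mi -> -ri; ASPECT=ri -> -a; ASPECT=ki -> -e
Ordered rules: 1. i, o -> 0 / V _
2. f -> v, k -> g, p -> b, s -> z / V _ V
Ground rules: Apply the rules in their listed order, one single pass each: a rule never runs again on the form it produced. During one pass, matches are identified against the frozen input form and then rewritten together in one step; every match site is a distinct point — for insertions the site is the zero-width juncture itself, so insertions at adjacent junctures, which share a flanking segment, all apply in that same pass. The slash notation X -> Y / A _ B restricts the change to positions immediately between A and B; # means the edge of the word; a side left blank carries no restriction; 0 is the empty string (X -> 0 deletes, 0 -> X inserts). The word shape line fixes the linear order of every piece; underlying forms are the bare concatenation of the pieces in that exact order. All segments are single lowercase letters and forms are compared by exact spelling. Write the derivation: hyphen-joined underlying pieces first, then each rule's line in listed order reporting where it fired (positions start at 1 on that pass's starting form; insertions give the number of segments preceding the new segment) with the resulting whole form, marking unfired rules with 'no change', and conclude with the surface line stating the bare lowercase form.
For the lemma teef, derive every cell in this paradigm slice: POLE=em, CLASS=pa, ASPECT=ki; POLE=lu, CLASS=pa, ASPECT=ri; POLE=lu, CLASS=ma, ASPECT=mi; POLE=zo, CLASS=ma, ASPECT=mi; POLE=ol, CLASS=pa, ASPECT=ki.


cell POLE=em, CLASS=pa, ASPECT=ki:
underlying: teef-e-isa-i
1. i, o -> 0 / V _: fires at position(s) 6, 9: teefesa
2. f -> v, k -> g, p -> b, s -> z / V _ V: fires at position(s) 4, 6: teeveza
surface: teeveza

cell POLE=lu, CLASS=pa, ASPECT=ri:
underlying: teef-a-u-i
1. i, o -> 0 / V _: fires at position(s) 7: teefau
2. f -> v, k -> g, p -> b, s -> z / V _ V: fires at position(s) 4: teevau
surface: teevau

cell POLE=lu, CLASS=ma, ASPECT=mi:
underlying: teef-ri-u-o
1. i, o -> 0 / V _: fires at position(s) 8: teefriu
2. f -> v, k -> g, p -> b, s -> z / V _ V: no change
surface: teefriu

cell POLE=zo, CLASS=ma, ASPECT=mi:
underlying: teef-ri-lo-o
1. i, o -> 0 / V _: fires at position(s) 9: teefrilo
2. f -> v, k -> g, p -> b, s -> z / V _ V: no change
surface: teefrilo

cell POLE=ol, CLASS=pa, ASPECT=ki:
underlying: teef-e-v-i
1. i, o -> 0 / V _: no change
2. f -> v, k -> g, p -> b, s -> z / V _ V: fires at position(s) 4: teevevi
surface: teevevi


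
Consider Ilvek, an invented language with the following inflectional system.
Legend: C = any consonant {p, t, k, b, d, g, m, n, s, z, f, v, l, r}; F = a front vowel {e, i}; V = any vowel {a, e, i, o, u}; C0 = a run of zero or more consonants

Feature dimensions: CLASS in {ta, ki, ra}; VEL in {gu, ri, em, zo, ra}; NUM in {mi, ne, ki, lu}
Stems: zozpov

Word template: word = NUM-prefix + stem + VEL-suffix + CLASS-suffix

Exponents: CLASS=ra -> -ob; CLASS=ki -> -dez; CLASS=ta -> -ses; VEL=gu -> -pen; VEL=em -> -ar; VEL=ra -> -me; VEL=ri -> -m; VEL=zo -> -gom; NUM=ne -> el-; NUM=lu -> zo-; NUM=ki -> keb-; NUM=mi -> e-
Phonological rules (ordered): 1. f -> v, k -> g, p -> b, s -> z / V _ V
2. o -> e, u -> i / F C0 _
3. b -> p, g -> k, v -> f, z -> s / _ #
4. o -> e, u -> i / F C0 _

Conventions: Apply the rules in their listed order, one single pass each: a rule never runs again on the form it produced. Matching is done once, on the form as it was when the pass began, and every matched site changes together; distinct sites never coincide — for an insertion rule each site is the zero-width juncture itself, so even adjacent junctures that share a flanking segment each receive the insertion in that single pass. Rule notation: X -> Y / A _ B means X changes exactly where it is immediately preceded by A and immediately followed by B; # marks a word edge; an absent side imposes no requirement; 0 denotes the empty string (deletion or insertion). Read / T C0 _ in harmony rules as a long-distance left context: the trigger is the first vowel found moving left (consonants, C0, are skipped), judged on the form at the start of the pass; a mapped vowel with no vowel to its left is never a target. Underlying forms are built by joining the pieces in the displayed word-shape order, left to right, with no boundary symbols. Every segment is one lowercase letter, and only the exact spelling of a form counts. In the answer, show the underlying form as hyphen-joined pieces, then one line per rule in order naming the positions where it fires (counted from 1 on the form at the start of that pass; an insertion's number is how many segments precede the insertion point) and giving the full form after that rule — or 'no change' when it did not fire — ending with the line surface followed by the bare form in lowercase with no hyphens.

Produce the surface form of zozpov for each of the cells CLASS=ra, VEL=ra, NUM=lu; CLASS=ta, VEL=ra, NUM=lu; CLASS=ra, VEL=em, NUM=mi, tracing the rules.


cell CLASS=ra, VEL=ra, NUM=lu:
underlying: zo-zozpov-me-ob
1. f -> v, k -> g, p -> b, s -> z / V _ V: no change
2. o -> e, u -> i / F C0 _: fires at position(s) 11: zozozpovmeeb
3. b -> p, g -> k, v -> f, z -> s / _ #: fires at position(s) 12: zozozpovmeep
4. o -> e, u -> i / F C0 _: no change
surface: zozozpovmeep

cell CLASS=ta, VEL=ra, NUM=lu:
underlying: zo-zozpov-me-ses
1. f -> v, k -> g, p -> b, s -> z / V _ V: fires at position(s) 11: zozozpovmezes
2. o -> e, u -> i / F C0 _: no change
3. b -> p, g -> k, v -> f, z -> s / _ #: no change
4. o -> e, u -> i / F C0 _: no change
surface: zozozpovmezes

cell CLASS=ra, VEL=em, NUM=mi:
underlying: e-zozpov-ar-ob
1. f -> v, k -> g, p -> b, s -> z / V _ V: no change
2. o -> e, u -> i / F C0 _: fires at position(s) 3: ezezpovarob
3. b -> p, g -> k, v -> f, z -> s / _ #: fires at position(s) 11: ezezpovarop
4. o -> e, u -> i / F C0 _: fires at position(s) 6: ezezpevarop
surface: ezezpevarop


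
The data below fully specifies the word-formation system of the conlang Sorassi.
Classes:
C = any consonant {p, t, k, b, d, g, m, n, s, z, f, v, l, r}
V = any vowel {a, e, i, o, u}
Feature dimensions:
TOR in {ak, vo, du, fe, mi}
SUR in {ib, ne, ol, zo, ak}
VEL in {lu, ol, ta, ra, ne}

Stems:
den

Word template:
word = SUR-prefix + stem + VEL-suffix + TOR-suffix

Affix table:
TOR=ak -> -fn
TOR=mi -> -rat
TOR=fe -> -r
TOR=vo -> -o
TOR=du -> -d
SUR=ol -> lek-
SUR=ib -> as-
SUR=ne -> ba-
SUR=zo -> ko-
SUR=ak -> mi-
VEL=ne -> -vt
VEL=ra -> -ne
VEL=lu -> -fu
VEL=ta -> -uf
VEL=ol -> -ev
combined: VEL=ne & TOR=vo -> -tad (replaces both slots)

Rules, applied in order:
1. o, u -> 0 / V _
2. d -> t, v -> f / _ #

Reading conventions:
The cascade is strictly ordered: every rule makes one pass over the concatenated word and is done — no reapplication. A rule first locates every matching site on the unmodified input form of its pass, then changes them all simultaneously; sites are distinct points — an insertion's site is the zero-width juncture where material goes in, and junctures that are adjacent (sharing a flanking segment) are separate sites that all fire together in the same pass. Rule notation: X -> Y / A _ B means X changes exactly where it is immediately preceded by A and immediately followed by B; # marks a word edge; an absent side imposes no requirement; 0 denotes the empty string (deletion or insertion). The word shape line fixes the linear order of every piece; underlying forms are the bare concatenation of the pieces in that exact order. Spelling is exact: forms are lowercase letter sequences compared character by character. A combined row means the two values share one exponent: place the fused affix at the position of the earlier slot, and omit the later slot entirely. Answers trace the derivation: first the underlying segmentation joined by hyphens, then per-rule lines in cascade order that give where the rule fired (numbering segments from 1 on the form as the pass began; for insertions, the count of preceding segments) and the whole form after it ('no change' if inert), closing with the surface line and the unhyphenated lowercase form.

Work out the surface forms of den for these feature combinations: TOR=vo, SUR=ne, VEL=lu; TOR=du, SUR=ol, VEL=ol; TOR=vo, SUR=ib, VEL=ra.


cell TOR=vo, SUR=ne, VEL=lu:
underlying: ba-den-fu-o
1. o, u -> 0 / V _: fires at position(s) 8: badenfu
2. d -> t, v -> f / _ #: no change
surface: badenfu

cell TOR=du, SUR=ol, VEL=ol:
underlying: lek-den-ev-d
1. o, u -> 0 / V _: no change
2. d -> t, v -> f / _ #: fires at position(s) 9: lekdenevt
surface: lekdenevt

cell TOR=vo, SUR=ib, VEL=ra:
underlying: as-den-ne-o
1. o, u -> 0 / V _: fires at position(s) 8: asdenne
2. d -> t, v -> f / _ #: no change
surface: asdenne


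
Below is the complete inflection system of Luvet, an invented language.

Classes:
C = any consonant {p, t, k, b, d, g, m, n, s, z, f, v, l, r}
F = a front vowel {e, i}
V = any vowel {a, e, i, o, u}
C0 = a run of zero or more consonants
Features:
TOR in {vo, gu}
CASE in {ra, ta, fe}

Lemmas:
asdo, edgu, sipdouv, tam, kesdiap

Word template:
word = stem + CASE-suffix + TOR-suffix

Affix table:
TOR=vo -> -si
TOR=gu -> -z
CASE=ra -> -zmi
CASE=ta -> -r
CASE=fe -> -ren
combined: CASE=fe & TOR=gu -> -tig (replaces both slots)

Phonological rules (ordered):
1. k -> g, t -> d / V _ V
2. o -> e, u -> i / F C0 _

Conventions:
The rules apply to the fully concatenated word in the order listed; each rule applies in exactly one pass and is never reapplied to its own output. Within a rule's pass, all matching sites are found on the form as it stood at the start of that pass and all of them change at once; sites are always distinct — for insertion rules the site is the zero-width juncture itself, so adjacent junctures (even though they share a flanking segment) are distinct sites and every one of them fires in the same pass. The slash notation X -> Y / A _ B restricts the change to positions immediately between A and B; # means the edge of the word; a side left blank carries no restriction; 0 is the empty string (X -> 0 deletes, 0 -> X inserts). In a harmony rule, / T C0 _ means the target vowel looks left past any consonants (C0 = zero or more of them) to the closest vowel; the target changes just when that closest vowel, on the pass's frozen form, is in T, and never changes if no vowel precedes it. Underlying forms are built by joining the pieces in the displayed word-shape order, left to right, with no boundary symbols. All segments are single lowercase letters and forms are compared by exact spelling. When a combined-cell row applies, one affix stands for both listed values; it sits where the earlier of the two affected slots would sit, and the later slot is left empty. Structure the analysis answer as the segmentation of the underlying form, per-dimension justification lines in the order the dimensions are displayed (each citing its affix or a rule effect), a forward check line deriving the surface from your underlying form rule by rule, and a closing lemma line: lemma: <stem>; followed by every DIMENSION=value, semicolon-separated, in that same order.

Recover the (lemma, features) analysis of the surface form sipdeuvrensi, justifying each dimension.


underlying: sipdouv-ren-si
TOR=vo - signalled by the affix -si
CASE=fe - signalled by the affix -ren
check: sipdouvrensi -> sipdouvrensi -> sipdeuvrensi
lemma: sipdouv; TOR=vo; CASE=fe


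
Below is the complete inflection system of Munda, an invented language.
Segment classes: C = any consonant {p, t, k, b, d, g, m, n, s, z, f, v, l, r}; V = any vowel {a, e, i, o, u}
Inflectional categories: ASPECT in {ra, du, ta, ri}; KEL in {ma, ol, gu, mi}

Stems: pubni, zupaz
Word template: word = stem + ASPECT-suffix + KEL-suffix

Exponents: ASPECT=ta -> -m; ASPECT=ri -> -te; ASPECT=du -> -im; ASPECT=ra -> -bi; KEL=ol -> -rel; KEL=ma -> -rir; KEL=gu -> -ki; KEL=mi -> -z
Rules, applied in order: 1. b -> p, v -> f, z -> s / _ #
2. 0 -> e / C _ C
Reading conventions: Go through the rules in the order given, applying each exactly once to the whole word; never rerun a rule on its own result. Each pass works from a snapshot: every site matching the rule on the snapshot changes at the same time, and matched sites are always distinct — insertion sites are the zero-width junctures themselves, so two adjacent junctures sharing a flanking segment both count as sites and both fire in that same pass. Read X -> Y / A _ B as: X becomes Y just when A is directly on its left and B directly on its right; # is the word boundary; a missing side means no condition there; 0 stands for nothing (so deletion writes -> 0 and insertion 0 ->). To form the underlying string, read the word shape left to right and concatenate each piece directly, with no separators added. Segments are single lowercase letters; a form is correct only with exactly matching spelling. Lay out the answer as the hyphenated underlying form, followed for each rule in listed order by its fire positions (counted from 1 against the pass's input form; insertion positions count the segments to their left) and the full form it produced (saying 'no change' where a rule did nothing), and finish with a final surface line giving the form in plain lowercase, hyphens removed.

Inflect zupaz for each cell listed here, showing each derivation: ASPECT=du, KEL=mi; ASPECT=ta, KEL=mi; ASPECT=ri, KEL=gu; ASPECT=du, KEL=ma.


cell ASPECT=du, KEL=mi:
underlying: zupaz-im-z
1. b -> p, v -> f, z -> s / _ #: fires at position(s) 8: zupazims
2. 0 -> e / C _ C: inserts after position(s) 7: zupazimes
surface: zupazimes

cell ASPECT=ta, KEL=mi:
underlying: zupaz-m-z
1. b -> p, v -> f, z -> s / _ #: fires at position(s) 7: zupazms
2. 0 -> e / C _ C: inserts after position(s) 5, 6: zupazemes
surface: zupazemes

cell ASPECT=ri, KEL=gu:
underlying: zupaz-te-ki
1. b -> p, v -> f, z -> s / _ #: no change
2. 0 -> e / C _ C: inserts after position(s) 5: zupazeteki
surface: zupazeteki

cell ASPECT=du, KEL=ma:
underlying: zupaz-im-rir
1. b -> p, v -> f, z -> s / _ #: no change
2. 0 -> e / C _ C: inserts after position(s) 7: zupazimerir
surface: zupazimerir


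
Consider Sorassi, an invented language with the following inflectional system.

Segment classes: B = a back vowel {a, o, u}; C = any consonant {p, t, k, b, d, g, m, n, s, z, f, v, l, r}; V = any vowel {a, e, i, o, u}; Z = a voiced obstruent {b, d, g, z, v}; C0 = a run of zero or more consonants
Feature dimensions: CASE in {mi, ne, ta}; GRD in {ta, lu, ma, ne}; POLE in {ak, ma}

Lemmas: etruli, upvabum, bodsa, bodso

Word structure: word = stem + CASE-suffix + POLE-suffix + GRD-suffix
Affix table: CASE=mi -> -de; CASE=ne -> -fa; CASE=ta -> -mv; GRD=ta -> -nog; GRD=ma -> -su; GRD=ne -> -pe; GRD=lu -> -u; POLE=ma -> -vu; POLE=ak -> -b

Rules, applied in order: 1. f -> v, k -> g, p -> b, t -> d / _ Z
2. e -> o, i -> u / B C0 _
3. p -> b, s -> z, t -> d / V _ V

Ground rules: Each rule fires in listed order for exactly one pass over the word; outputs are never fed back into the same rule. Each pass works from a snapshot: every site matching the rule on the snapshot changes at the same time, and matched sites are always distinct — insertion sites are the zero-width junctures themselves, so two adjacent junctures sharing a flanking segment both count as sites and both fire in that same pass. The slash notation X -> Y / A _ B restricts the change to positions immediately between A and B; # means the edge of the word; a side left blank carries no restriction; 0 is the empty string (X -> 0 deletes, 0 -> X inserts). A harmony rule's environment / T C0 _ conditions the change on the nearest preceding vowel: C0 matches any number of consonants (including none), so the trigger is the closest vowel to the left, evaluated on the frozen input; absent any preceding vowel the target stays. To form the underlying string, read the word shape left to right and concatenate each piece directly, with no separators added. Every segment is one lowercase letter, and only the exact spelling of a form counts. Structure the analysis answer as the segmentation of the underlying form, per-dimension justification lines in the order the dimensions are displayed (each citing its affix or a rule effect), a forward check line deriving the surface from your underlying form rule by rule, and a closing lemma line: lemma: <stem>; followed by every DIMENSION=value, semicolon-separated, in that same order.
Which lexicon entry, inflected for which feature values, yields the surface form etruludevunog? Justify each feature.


underlying: etruli-de-vu-nog
CASE=mi - signalled by the affix -de
GRD=ta - signalled by the affix -nog
POLE=ma - signalled by the affix -vu
check: etrulidevunog -> etrulidevunog -> etruludevunog -> etruludevunog
lemma: etruli; CASE=mi; GRD=ta; POLE=ma


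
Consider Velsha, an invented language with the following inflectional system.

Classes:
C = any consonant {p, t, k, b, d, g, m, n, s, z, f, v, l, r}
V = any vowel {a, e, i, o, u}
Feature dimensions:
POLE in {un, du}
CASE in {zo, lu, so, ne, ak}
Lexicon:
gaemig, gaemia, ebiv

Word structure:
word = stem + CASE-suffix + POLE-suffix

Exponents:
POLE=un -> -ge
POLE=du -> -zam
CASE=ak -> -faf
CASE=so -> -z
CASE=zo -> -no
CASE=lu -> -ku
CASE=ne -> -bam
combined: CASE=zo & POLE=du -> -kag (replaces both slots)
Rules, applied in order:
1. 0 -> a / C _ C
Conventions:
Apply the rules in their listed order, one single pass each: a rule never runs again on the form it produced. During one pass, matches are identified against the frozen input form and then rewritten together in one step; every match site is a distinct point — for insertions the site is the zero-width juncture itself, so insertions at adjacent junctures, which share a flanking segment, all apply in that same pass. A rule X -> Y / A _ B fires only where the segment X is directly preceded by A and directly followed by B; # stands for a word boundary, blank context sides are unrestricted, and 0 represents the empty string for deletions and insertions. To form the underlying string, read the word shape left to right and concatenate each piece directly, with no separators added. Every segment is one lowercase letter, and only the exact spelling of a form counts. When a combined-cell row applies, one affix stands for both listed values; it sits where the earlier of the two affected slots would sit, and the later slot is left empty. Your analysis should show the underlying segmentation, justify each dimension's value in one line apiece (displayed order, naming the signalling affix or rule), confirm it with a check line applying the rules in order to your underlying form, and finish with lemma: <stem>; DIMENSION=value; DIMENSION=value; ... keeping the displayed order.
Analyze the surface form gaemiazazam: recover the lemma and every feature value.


underlying: gaemia-z-zam
POLE=du - signalled by the affix -zam
CASE=so - signalled by the affix -z
check: gaemiazzam -> gaemiazazam
lemma: gaemia; POLE=du; CASE=so


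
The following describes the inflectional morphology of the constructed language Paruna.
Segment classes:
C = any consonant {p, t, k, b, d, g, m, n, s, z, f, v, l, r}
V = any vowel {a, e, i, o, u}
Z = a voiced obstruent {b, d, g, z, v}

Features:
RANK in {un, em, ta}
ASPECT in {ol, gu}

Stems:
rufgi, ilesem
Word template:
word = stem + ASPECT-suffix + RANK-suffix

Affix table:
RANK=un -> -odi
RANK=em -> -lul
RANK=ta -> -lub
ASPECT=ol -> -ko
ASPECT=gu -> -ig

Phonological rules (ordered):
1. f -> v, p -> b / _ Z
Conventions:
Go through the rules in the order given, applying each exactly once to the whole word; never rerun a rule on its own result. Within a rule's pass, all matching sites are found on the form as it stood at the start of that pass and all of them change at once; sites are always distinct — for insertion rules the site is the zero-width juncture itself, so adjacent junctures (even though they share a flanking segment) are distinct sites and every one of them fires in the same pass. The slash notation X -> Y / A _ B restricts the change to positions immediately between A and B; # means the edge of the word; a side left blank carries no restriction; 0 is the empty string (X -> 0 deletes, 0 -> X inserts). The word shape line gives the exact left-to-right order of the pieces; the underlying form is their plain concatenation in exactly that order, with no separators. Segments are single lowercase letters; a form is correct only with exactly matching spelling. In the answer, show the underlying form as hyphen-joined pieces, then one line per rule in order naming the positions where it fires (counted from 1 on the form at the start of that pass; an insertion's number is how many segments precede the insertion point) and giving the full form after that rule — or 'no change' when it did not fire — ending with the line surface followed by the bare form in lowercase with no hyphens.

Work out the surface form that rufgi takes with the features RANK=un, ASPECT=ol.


underlying: rufgi-ko-odi
1. f -> v, p -> b / _ Z: fires at position(s) 3: ruvgikoodi
surface: ruvgikoodi


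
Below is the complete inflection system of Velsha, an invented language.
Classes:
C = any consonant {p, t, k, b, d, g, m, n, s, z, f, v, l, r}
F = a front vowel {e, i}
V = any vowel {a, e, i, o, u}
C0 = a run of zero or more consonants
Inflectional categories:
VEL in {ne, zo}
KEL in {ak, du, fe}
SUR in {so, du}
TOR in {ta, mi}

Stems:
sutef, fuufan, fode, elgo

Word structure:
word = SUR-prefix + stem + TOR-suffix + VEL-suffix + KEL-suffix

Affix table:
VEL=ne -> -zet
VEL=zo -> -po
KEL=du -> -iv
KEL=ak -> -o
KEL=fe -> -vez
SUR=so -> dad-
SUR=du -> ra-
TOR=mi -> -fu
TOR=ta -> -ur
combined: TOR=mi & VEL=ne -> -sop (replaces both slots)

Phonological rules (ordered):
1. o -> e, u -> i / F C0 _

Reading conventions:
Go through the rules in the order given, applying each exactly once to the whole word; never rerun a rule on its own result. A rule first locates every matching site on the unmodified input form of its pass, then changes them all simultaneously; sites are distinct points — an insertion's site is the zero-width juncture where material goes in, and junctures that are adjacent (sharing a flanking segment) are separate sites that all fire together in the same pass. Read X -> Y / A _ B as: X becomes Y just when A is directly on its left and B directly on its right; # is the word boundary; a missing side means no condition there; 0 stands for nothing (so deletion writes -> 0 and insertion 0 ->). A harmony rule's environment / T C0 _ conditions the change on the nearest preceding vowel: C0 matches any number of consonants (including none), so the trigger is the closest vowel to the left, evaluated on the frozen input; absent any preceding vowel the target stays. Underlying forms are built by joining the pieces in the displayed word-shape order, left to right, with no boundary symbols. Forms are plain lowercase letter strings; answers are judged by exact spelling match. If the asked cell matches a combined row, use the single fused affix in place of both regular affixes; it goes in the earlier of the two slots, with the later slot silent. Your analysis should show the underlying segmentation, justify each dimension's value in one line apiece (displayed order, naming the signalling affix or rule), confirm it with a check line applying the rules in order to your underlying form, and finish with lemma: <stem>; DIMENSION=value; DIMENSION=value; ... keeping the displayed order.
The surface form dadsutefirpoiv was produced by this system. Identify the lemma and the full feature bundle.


underlying: dad-sutef-ur-po-iv
VEL=zo - signalled by the affix -po
KEL=du - signalled by the affix -iv
SUR=so - signalled by the affix dad-
TOR=ta - signalled by the affix -ur
check: dadsutefurpoiv -> dadsutefirpoiv
lemma: sutef; VEL=zo; KEL=du; SUR=so; TOR=ta


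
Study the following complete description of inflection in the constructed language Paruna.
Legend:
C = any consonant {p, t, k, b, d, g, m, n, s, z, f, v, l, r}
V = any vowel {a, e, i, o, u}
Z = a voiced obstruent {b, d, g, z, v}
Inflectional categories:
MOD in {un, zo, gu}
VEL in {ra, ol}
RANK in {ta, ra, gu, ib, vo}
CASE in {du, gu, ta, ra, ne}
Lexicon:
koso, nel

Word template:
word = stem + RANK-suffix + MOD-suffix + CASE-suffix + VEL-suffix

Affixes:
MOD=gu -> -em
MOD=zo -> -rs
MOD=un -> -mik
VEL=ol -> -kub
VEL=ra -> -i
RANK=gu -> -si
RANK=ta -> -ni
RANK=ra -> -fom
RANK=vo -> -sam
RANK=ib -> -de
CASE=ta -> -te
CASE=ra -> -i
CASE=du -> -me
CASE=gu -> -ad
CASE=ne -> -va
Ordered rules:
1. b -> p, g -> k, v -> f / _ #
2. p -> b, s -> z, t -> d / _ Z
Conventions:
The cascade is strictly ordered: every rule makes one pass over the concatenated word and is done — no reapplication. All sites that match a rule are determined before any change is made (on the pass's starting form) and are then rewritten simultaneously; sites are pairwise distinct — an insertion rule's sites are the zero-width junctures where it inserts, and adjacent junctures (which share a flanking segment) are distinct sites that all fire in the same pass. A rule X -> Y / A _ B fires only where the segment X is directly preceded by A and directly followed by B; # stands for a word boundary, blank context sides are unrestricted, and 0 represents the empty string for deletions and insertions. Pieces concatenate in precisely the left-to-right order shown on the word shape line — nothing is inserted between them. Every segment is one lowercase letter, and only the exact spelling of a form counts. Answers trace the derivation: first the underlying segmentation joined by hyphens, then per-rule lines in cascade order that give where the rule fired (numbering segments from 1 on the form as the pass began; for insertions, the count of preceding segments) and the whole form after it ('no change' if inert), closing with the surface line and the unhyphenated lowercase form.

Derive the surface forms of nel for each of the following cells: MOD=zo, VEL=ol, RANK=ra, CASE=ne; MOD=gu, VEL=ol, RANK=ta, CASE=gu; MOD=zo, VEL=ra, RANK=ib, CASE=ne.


cell MOD=zo, VEL=ol, RANK=ra, CASE=ne:
underlying: nel-fom-rs-va-kub
1. b -> p, g -> k, v -> f / _ #: fires at position(s) 13: nelfomrsvakup
2. p -> b, s -> z, t -> d / _ Z: fires at position(s) 8: nelfomrzvakup
surface: nelfomrzvakup

cell MOD=gu, VEL=ol, RANK=ta, CASE=gu:
underlying: nel-ni-em-ad-kub
1. b -> p, g -> k, v -> f / _ #: fires at position(s) 12: nelniemadkup
2. p -> b, s -> z, t -> d / _ Z: no change
surface: nelniemadkup

cell MOD=zo, VEL=ra, RANK=ib, CASE=ne:
underlying: nel-de-rs-va-i
1. b -> p, g -> k, v -> f / _ #: no change
2. p -> b, s -> z, t -> d / _ Z: fires at position(s) 7: nelderzvai
surface: nelderzvai


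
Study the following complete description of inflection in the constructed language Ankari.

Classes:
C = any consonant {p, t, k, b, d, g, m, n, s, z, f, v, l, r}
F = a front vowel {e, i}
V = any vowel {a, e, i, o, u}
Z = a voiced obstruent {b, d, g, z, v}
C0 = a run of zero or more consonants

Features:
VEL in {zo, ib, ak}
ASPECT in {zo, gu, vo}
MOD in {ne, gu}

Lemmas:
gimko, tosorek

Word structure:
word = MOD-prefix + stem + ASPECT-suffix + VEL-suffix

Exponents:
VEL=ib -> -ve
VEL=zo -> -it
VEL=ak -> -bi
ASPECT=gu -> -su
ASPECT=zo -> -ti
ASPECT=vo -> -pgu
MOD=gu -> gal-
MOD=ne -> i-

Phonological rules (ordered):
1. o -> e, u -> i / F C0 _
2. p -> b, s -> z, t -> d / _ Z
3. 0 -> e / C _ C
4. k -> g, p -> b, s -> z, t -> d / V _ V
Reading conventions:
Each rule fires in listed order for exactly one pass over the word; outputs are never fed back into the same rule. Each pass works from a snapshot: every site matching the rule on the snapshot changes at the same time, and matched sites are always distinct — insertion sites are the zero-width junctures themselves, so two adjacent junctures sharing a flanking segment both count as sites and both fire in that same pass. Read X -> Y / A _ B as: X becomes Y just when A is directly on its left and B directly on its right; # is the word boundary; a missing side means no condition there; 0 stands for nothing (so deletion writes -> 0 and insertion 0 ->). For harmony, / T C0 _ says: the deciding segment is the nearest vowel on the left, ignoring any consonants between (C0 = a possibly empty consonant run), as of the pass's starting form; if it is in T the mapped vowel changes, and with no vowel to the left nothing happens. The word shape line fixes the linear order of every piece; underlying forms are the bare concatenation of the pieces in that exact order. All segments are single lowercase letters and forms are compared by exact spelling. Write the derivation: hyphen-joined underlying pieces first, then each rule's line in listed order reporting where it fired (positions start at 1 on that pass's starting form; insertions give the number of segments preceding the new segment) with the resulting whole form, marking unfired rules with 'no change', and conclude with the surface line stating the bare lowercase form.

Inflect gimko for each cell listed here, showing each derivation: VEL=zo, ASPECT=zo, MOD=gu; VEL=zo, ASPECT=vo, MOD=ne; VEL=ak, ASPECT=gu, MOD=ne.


cell VEL=zo, ASPECT=zo, MOD=gu:
underlying: gal-gimko-ti-it
1. o -> e, u -> i / F C0 _: fires at position(s) 8: galgimketiit
2. p -> b, s -> z, t -> d / _ Z: no change
3. 0 -> e / C _ C: inserts after position(s) 3, 6: galegimeketiit
4. k -> g, p -> b, s -> z, t -> d / V _ V: fires at position(s) 9, 11: galegimegediit
surface: galegimegediit

cell VEL=zo, ASPECT=vo, MOD=ne:
underlying: i-gimko-pgu-it
1. o -> e, u -> i / F C0 _: fires at position(s) 6: igimkepguit
2. p -> b, s -> z, t -> d / _ Z: fires at position(s) 7: igimkebguit
3. 0 -> e / C _ C: inserts after position(s) 4, 7: igimekebeguit
4. k -> g, p -> b, s -> z, t -> d / V _ V: fires at position(s) 6: igimegebeguit
surface: igimegebeguit

cell VEL=ak, ASPECT=gu, MOD=ne:
underlying: i-gimko-su-bi
1. o -> e, u -> i / F C0 _: fires at position(s) 6: igimkesubi
2. p -> b, s -> z, t -> d / _ Z: no change
3. 0 -> e / C _ C: inserts after position(s) 4: igimekesubi
4. k -> g, p -> b, s -> z, t -> d / V _ V: fires at position(s) 6, 8: igimegezubi
surface: igimegezubi


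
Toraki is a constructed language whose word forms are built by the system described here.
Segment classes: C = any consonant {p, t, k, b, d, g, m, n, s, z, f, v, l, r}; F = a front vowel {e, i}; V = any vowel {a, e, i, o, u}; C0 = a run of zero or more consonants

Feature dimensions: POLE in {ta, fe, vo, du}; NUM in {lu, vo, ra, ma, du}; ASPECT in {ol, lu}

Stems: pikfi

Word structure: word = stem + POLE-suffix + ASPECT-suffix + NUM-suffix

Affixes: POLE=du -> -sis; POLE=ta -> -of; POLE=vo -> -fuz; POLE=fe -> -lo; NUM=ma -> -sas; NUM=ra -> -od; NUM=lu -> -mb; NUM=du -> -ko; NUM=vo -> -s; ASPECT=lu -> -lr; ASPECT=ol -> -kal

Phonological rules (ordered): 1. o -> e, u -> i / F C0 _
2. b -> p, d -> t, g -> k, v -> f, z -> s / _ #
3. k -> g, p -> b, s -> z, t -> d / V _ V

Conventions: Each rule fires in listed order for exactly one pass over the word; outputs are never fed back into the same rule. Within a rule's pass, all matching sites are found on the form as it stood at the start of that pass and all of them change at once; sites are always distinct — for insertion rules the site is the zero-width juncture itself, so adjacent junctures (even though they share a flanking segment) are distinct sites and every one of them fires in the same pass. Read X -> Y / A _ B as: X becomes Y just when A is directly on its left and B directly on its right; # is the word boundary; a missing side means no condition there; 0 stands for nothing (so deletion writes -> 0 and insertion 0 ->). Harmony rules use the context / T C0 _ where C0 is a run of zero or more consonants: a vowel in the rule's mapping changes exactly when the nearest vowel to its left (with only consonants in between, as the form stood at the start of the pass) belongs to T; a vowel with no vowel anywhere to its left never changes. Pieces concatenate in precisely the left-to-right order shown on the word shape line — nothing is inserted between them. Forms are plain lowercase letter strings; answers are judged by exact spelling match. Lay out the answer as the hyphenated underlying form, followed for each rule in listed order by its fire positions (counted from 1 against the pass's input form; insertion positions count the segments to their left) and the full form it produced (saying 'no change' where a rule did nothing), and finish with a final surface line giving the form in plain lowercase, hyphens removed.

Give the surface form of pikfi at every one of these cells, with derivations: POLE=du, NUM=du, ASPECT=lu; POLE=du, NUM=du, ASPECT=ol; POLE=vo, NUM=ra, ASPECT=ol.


cell POLE=du, NUM=du, ASPECT=lu:
underlying: pikfi-sis-lr-ko
1. o -> e, u -> i / F C0 _: fires at position(s) 12: pikfisislrke
2. b -> p, d -> t, g -> k, v -> f, z -> s / _ #: no change
3. k -> g, p -> b, s -> z, t -> d / V _ V: fires at position(s) 6: pikfizislrke
surface: pikfizislrke

cell POLE=du, NUM=du, ASPECT=ol:
underlying: pikfi-sis-kal-ko
1. o -> e, u -> i / F C0 _: no change
2. b -> p, d -> t, g -> k, v -> f, z -> s / _ #: no change
3. k -> g, p -> b, s -> z, t -> d / V _ V: fires at position(s) 6: pikfiziskalko
surface: pikfiziskalko

cell POLE=vo, NUM=ra, ASPECT=ol:
underlying: pikfi-fuz-kal-od
1. o -> e, u -> i / F C0 _: fires at position(s) 7: pikfifizkalod
2. b -> p, d -> t, g -> k, v -> f, z -> s / _ #: fires at position(s) 13: pikfifizkalot
3. k -> g, p -> b, s -> z, t -> d / V _ V: no change
surface: pikfifizkalot


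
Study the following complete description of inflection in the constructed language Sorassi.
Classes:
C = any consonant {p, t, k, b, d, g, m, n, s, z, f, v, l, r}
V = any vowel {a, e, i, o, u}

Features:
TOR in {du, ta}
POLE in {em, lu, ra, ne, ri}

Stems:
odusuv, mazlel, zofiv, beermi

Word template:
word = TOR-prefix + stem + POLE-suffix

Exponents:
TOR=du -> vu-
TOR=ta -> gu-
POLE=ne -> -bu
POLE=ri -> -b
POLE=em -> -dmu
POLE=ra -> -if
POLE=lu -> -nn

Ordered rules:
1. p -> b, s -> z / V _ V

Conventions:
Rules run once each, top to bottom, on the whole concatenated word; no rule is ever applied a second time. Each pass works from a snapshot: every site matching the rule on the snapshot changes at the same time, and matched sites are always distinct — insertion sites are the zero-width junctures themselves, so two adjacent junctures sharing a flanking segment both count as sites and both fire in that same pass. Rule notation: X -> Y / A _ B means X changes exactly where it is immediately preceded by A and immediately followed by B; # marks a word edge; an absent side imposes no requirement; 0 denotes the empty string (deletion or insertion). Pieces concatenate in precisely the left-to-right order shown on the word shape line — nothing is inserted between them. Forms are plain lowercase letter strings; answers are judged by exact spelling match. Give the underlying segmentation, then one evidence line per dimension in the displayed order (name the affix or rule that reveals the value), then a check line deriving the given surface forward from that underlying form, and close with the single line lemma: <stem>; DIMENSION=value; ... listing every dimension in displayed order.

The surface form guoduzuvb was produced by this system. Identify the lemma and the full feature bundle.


underlying: gu-odusuv-b
TOR=ta - signalled by the affix gu-
POLE=ri - signalled by the affix -b
check: guodusuvb -> guoduzuvb
lemma: odusuv; TOR=ta; POLE=ri
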